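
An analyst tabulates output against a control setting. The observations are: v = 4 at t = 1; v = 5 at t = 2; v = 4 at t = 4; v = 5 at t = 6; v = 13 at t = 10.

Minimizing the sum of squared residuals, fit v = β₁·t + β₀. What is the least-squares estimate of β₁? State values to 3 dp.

Entries of XᵀX: Σt·t = 157, Σt = 23, Σ1 = 5.
Right-hand side: Σt·v = 190, Σv = 31.
XᵀX·[β₁, β₀]ᵀ = Xᵀv becomes [[157, 23]; [23, 5]]·[β₁, β₀]ᵀ = [190, 31]ᵀ.
det = 157·5 − 23² = 256.
β₁ = (190·5 − 23·31)/256 = 237/256; β₀ = (157·31 − 23·190)/256 = 497/256.

β₁ = 0.926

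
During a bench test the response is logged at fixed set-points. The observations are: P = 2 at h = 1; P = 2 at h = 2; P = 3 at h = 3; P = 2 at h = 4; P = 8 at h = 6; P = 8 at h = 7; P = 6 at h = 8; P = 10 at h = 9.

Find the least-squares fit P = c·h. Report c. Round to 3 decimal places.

Entries of MᵀM: Σh·h = 260.
Moment sums: Σh·P = 265.
Hence c = 265 / 260 ≈ 1.01923.

c = 1.019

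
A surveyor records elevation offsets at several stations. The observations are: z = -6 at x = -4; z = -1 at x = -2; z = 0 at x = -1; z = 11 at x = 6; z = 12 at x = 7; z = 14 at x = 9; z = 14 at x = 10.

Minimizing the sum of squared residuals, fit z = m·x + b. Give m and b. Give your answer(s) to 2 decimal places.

m = 1.44, b = 1.14

Forming MᵀM = [[287, 25]; [25, 7]] and Mᵀz = [442, 44]ᵀ gives MᵀM·[m, b]ᵀ = Mᵀz.
det = 287·7 − 25² = 1384.
m = (442·7 − 25·44)/1384 = 997/692; b = (287·44 − 25·442)/1384 = 789/692.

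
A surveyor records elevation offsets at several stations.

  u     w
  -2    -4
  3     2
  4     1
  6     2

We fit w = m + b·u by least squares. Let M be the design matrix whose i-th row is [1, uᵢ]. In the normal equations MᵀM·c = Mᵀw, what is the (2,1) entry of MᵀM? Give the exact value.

Row 2 ↔ basis u, column 1 ↔ basis 1, so (MᵀM)_{2,1} = Σᵢ u = (-2)·(1) + (3)·(1) + (4)·(1) + (6)·(1) = 11.

11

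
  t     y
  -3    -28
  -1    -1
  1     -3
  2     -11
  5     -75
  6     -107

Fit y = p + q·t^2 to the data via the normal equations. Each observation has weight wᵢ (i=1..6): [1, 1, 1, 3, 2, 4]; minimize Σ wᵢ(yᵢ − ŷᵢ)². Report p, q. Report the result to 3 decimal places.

p = 0.637, q = -2.998

Setting ∂/∂p … = 0 gives: 12·p + 217·q = -643;  217·p + 6565·q = -19546.
Determinant 12·6565 − 217² = 31691.
p = ((-643)·6565 − 217·(-19546))/31691 = 20187/31691; q = (12·(-19546) − 217·(-643))/31691 = -95021/31691.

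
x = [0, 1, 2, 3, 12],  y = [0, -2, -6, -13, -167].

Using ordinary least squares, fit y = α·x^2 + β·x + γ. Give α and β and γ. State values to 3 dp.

α = -1.071, β = -1.073, γ = 0.110

The normal system MᵀM·[α, β, γ]ᵀ = Mᵀy is [[20834, 1764, 158]; [1764, 158, 18]; [158, 18, 5]]·[α, β, γ]ᵀ = [-24191, -2057, -188]ᵀ.
Solving the 3×3 system (Gaussian elimination) gives α = -42753/39914, β = -42821/39914, γ = 2192/19957.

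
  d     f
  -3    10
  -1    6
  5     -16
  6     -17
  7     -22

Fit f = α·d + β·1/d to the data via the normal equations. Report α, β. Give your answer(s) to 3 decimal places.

α = -2.973, β = -3.037

Compute the Gram sums: Σd·d = 120, Σd·1/d = 5, Σ1/d·1/d = 52889/44100.
Right-hand side: Σd·f = -372, Σ1/d·f = -3887/210.
MᵀM·[α, β]ᵀ = Mᵀf becomes [[120, 5]; [5, 52889/44100]]·[α, β]ᵀ = [-372, -3887/210]ᵀ.
det = 120·(52889/44100) − 5² = 87403/735.
α = ((-372)·(52889/44100) − 5·(-3887/210))/(87403/735) = -2598893/874030; β = (120·(-3887/210) − 5·(-372))/(87403/735) = -265440/87403.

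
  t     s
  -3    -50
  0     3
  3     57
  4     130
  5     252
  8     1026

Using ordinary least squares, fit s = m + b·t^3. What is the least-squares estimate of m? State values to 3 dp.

Normal-equation sums: Σ1 = 6, Σt^3 = 701, Σt^3·t^3 = 283323.
For Aᵀs: Σs = 1418, Σt^3·s = 568021.
Normal equations: [[6, 701]; [701, 283323]]·[m, b]ᵀ = [1418, 568021]ᵀ.
Eliminating b: 283323·(row 1) − 701·(row 2) gives 1208537·m = 283323·1418 − 701·568021 = 3569293, so m = 3569293/1208537.
Then b = (568021 − 701·(3569293/1208537))/283323 = 2414108/1208537.

m = 2.953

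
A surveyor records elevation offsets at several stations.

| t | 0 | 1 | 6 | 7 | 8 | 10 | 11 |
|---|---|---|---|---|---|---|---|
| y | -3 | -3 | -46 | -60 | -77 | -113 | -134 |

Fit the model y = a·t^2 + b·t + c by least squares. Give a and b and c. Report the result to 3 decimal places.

From the data, Σt^2·t^2 = 32435, Σt^2·t = 3403, Σt^2 = 371, Σt·t = 371, Σt = 43, Σ1 = 7.
For Xᵀy: Σt^2·y = -37041, Σt·y = -3919, Σy = -436.
Solving the 3×3 system (Gaussian elimination) gives a = -82493/88728, b = -162497/88728, c = -26027/14788.

a = -0.930, b = -1.831, c = -1.760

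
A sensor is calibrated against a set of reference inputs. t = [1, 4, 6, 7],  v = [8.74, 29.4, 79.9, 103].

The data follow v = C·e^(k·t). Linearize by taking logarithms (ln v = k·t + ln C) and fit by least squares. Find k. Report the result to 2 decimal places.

k = 0.42

Taking logs, ln v = k·t + ln C, so regress ln v on t.
AᵀA = [[102.0000, 18.0000]; [18.0000, 4]], rhs = [74.4196, 14.5644]ᵀ  (here Σt = 18.0000, Σ(t)² = 102.0000, Σln v = 14.5644, Σt·ln v = 74.4196).
Slope k = (n·Σt·ln v − Σt·Σln v)/(n·Σ(t)² − (Σt)²) = (4·74.4196 − 18.0000·14.5644)/84.0000 = 0.42285; ln C = (Σln v − k·Σt)/n = 1.73829.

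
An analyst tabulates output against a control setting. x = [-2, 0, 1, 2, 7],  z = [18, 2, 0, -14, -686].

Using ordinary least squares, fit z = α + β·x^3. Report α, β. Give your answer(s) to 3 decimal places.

α = 2.001, β = -2.006

The normal system AᵀA·[α, β]ᵀ = Aᵀz is [[5, 344]; [344, 117778]]·[α, β]ᵀ = [-680, -235554]ᵀ.
Δ = 5·117778 − 344² = 470554.
α = ((-680)·117778 − 344·(-235554))/470554 = 470768/235277; β = (5·(-235554) − 344·(-680))/470554 = -471925/235277.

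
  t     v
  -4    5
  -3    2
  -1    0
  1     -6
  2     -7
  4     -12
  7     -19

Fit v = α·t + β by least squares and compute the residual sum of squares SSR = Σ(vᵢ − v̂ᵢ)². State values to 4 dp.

From the data, Σt·t = 96, Σt = 6, Σ1 = 7.
And Σt·v = -227, Σv = -37.
MᵀM·[α, β]ᵀ = Mᵀv becomes [[96, 6]; [6, 7]]·[α, β]ᵀ = [-227, -37]ᵀ.
Eliminating β: 7·(row 1) − 6·(row 2) gives 636·α = 7·(-227) − 6·(-37) = -1367, so α = -1367/636.
Then β = ((-37) − 6·(-1367/636))/7 = -365/106.
Residuals: -49/318, -213/212, 823/636, -259/636, 118/159, 13/318, -325/636; SSR = 2345/636.

SSR = 3.6871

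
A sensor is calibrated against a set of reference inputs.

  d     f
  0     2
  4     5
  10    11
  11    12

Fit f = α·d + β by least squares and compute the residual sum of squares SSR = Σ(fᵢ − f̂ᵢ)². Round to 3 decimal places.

From the data, Σd·d = 237, Σd = 25, Σ1 = 4.
Moment sums: Σd·f = 262, Σf = 30.
Normal equations: [[237, 25]; [25, 4]]·[α, β]ᵀ = [262, 30]ᵀ.
Eliminating β: 4·(row 1) − 25·(row 2) gives 323·α = 4·262 − 25·30 = 298, so α = 298/323.
Then β = (30 − 25·(298/323))/4 = 560/323.
Residuals: 86/323, -137/323, 13/323, 2/17; SSR = 86/323.

SSR = 0.266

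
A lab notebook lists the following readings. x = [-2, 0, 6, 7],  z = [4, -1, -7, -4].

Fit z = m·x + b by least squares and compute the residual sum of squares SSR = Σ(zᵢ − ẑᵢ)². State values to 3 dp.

SSR = 12.621

Compute the Gram sums: Σx·x = 89, Σx = 11, Σ1 = 4.
For Mᵀz: Σx·z = -78, Σz = -8.
Normal equations: [[89, 11]; [11, 4]]·[m, b]ᵀ = [-78, -8]ᵀ.
det = 89·4 − 11² = 235.
m = ((-78)·4 − 11·(-8))/235 = -224/235; b = (89·(-8) − 11·(-78))/235 = 146/235.
Residuals: 346/235, -381/235, -447/235, 482/235; SSR = 2966/235.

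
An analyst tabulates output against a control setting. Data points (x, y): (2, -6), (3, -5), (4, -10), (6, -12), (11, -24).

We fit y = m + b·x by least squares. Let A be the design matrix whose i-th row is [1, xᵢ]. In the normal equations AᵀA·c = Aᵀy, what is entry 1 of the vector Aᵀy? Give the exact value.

Entry 1 ↔ basis 1, so (Aᵀy)_{1} = Σᵢ yᵢ = (1)·(-6) + (1)·(-5) + (1)·(-10) + (1)·(-12) + (1)·(-24) = -57.

-57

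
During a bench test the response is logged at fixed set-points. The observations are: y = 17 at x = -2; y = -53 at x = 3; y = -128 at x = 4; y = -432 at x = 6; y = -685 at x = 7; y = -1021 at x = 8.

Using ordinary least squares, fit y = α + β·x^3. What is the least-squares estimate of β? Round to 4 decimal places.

Entries of AᵀA: Σ1 = 6, Σx^3 = 1154, Σx^3·x^3 = 431338.
And Σy = -2302, Σx^3·y = -860778.
AᵀA·[α, β]ᵀ = Aᵀy becomes [[6, 1154]; [1154, 431338]]·[α, β]ᵀ = [-2302, -860778]ᵀ.
Δ = 6·431338 − 1154² = 1256312.
α = ((-2302)·431338 − 1154·(-860778))/1256312 = 49717/157039; β = (6·(-860778) − 1154·(-2302))/1256312 = -313520/157039.

β = -1.9964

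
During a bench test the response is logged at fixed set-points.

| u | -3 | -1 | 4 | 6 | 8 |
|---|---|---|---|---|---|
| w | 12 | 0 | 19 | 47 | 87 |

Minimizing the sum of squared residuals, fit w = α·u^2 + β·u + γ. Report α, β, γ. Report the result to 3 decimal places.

α = 1.450, β = -0.465, γ = -2.245

Compute the Gram sums: Σu^2·u^2 = 5730, Σu^2·u = 764, Σu^2 = 126, Σu·u = 126, Σu = 14, Σ1 = 5.
Right-hand side: Σu^2·w = 7672, Σu·w = 1018, Σw = 165.
Normal equations: [[5730, 764, 126]; [764, 126, 14]; [126, 14, 5]]·[α, β, γ]ᵀ = [7672, 1018, 165]ᵀ.
Solving the 3×3 system (Gaussian elimination) gives α = 95485/65839, β = -30610/65839, γ = -147827/65839.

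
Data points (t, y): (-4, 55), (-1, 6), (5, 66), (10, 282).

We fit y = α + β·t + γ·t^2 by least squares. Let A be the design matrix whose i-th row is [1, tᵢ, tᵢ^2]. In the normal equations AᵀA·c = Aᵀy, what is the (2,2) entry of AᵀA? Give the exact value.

Row 2 ↔ basis t, column 2 ↔ basis t, so (AᵀA)_{2,2} = Σᵢ (t)·(t) = (-4)·(-4) + (-1)·(-1) + (5)·(5) + (10)·(10) = 142.

142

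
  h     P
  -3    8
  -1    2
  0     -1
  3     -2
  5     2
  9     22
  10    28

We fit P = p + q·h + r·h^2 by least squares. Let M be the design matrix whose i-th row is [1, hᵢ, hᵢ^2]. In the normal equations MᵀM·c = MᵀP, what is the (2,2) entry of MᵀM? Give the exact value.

225

Row 2 ↔ basis h, column 2 ↔ basis h, so (MᵀM)_{2,2} = Σᵢ (h)·(h) = (-3)·(-3) + (-1)·(-1) + (0)·(0) + (3)·(3) + (5)·(5) + (9)·(9) + (10)·(10) = 225.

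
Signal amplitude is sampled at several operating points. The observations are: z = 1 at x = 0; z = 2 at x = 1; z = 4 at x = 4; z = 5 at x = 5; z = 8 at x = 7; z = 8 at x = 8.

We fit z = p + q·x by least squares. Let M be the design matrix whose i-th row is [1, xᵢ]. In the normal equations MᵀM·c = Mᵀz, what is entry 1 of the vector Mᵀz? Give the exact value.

Entry 1 ↔ basis 1, so (Mᵀz)_{1} = Σᵢ zᵢ = (1)·(1) + (1)·(2) + (1)·(4) + (1)·(5) + (1)·(8) + (1)·(8) = 28.

28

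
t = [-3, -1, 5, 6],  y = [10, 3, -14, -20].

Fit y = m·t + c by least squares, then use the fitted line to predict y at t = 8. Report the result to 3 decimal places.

ŷ = -25.064

From the data, Σt·t = 71, Σt = 7, Σ1 = 4.
And Σt·y = -223, Σy = -21.
Normal equations: [[71, 7]; [7, 4]]·[m, c]ᵀ = [-223, -21]ᵀ.
det = 71·4 − 7² = 235.
m = ((-223)·4 − 7·(-21))/235 = -149/47; c = (71·(-21) − 7·(-223))/235 = 14/47.
At t = 8: ŷ = (-149/47)·(8) + (14/47)·(1) = -1178/47.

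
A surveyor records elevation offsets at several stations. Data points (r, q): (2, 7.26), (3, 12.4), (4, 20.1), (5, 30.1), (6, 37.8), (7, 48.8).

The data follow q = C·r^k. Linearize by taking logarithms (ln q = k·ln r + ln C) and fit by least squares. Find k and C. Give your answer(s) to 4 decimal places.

Linearized form: ln q = k·ln r + ln C. From the 6 transformed points,
XᵀX = [[13.1965, 8.5252]; [8.5252, 6]], rhs = [27.8527, 18.4254]ᵀ  (here Σln r = 8.5252, Σ(ln r)² = 13.1965, Σln q = 18.4254, Σln r·ln q = 27.8527).
Δ = 13.1965·6 − (8.5252)² = 6.5005; k = (27.8527·6 − 8.5252·18.4254)/6.5005 = 1.54405, ln C = (13.1965·18.4254 − 8.5252·27.8527)/6.5005 = 0.87701, so C = exp(0.87701) = 2.40370.

k = 1.5441, C = 2.4037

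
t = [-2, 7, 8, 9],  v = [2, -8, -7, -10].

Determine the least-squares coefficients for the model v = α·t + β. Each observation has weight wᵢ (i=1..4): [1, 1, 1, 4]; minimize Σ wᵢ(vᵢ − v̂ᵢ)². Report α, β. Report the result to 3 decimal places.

Entries of MᵀWM: Σwᵢ·t·t = 441, Σwᵢ·t = 49, Σwᵢ·1 = 7.
And Σwᵢ·t·v = -476, Σwᵢ·v = -53.
Δ = 441·7 − 49² = 686.
α = ((-476)·7 − 49·(-53))/686 = -15/14; β = (441·(-53) − 49·(-476))/686 = -1/14.

α = -1.071, β = -0.071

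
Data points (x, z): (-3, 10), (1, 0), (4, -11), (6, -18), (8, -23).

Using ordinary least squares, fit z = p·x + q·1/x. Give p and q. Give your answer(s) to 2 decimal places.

p = -3.00, q = 2.52

Sums needed: Σx·x = 126, Σx·1/x = 5, Σ1/x·1/x = 701/576.
Right-hand side: Σx·z = -366, Σ1/x·z = -287/24.
AᵀA·[p, q]ᵀ = Aᵀz becomes [[126, 5]; [5, 701/576]]·[p, q]ᵀ = [-366, -287/24]ᵀ.
Eliminating q: (701/576)·(row 1) − 5·(row 2) gives (4107/32)·p = (701/576)·(-366) − 5·(-287/24) = -37021/96, so p = -37021/12321.
Then q = ((-287/24) − 5·(-37021/12321))/(701/576) = 3448/1369.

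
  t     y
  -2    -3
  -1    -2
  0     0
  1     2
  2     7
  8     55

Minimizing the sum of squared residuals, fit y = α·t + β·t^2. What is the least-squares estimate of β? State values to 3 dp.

β = 0.554

The normal system XᵀX·[α, β]ᵀ = Xᵀy is [[74, 512]; [512, 4130]]·[α, β]ᵀ = [464, 3536]ᵀ.
Δ = 74·4130 − 512² = 43476.
α = (464·4130 − 512·3536)/43476 = 8824/3623; β = (74·3536 − 512·464)/43476 = 2008/3623.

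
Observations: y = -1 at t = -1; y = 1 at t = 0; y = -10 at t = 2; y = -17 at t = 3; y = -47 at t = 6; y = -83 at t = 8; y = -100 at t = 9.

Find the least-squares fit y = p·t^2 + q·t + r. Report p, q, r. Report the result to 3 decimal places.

AᵀA·[p, q, r]ᵀ = Aᵀy reads: 12051·p + 1491·q + 195·r = -15298;  1491·p + 195·q + 27·r = -1916;  195·p + 27·q + 7·r = -257.
Inverting the 3×3 Gram matrix, [p, q, r]ᵀ = [-1025/1011, -7817/4044, -1369/1348]ᵀ.

p = -1.014, q = -1.933, r = -1.016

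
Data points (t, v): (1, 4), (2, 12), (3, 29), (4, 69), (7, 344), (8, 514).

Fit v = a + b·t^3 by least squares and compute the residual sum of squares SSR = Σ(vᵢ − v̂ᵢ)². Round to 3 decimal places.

Entries of AᵀA: Σ1 = 6, Σt^3 = 955, Σt^3·t^3 = 384683.
For Aᵀv: Σv = 972, Σt^3·v = 386459.
So AᵀA·[a, b]ᵀ = Aᵀv: [[6, 955]; [955, 384683]]·[a, b]ᵀ = [972, 386459]ᵀ.
Δ = 6·384683 − 955² = 1396073.
a = (972·384683 − 955·386459)/1396073 = 691933/199439; b = (6·386459 − 955·972)/1396073 = 198642/199439.
Residuals: -92819/199439, 112199/199439, -271536/199439, 356270/199439, -219123/199439, 115009/199439; SSR = 1419512/199439.

SSR = 7.118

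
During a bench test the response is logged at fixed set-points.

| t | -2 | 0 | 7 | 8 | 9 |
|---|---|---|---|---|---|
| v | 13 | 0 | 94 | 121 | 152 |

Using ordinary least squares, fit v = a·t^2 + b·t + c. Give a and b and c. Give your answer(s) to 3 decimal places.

From the data, Σt^2·t^2 = 13074, Σt^2·t = 1576, Σt^2 = 198, Σt·t = 198, Σt = 22, Σ1 = 5.
And Σt^2·v = 24714, Σt·v = 2968, Σv = 380.
Normal equations: [[13074, 1576, 198]; [1576, 198, 22]; [198, 22, 5]]·[a, b, c]ᵀ = [24714, 2968, 380]ᵀ.
Solving the 3×3 system (Gaussian elimination) gives a = 80973/41071, b = -37962/41071, c = 81898/41071.

a = 1.972, b = -0.924, c = 1.994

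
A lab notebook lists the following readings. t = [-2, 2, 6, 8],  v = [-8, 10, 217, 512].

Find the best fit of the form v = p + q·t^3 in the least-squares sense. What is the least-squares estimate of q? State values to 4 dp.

AᵀA·[p, q]ᵀ = Aᵀv reads: 4·p + 728·q = 731;  728·p + 308928·q = 309160.
Eliminating q: 308928·(row 1) − 728·(row 2) gives 705728·p = 308928·731 − 728·309160 = 757888, so p = 11842/11027.
Then q = (309160 − 728·(11842/11027))/308928 = 88059/88216.

q = 0.9982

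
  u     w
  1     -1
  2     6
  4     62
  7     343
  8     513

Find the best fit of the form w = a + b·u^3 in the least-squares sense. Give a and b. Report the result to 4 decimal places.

Entries of AᵀA: Σ1 = 5, Σu^3 = 928, Σu^3·u^3 = 383954.
Moment sums: Σw = 923, Σu^3·w = 384320.
AᵀA·[a, b]ᵀ = Aᵀw becomes [[5, 928]; [928, 383954]]·[a, b]ᵀ = [923, 384320]ᵀ.
Eliminating b: 383954·(row 1) − 928·(row 2) gives 1058586·a = 383954·923 − 928·384320 = -2259418, so a = -1129709/529293.
Then b = (384320 − 928·(-1129709/529293))/383954 = 532528/529293.

a = -2.1344, b = 1.0061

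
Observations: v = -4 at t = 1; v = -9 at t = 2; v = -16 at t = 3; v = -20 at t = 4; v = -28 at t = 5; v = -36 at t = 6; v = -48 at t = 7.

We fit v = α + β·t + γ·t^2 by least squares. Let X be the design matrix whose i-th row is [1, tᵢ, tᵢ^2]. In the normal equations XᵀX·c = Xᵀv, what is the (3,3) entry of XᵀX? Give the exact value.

4676

Row 3 ↔ basis t^2, column 3 ↔ basis t^2, so (XᵀX)_{3,3} = Σᵢ (t^2)·(t^2) = (1)·(1) + (4)·(4) + (9)·(9) + (16)·(16) + (25)·(25) + (36)·(36) + (49)·(49) = 4676.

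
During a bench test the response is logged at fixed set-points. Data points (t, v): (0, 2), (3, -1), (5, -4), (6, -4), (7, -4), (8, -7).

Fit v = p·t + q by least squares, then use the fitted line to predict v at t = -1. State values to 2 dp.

v̂ = 2.99

Setting ∂/∂p … = 0 gives: 183·p + 29·q = -131;  29·p + 6·q = -18.
det = 183·6 − 29² = 257.
p = ((-131)·6 − 29·(-18))/257 = -264/257; q = (183·(-18) − 29·(-131))/257 = 505/257.
At t = -1: v̂ = (-264/257)·(-1) + (505/257)·(1) = 769/257.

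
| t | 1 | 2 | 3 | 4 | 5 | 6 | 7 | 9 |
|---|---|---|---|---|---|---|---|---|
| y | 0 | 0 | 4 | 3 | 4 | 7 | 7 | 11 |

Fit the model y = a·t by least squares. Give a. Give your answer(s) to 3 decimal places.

MᵀM·[a]ᵀ = Mᵀy reads: 221·a = 234.
(Σt·t = 221, Σt·y = 234.)
Hence a = 234 / 221 ≈ 1.05882.

a = 1.059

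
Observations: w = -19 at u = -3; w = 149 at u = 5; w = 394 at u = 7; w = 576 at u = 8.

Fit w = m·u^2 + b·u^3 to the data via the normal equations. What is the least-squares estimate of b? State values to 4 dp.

b = 1.0086

Entries of XᵀX: Σu^2·u^2 = 7203, Σu^2·u^3 = 52457, Σu^3·u^3 = 396147.
Moment sums: Σu^2·w = 59724, Σu^3·w = 449192.
So XᵀX·[m, b]ᵀ = Xᵀw: [[7203, 52457]; [52457, 396147]]·[m, b]ᵀ = [59724, 449192]ᵀ.
Eliminating b: 396147·(row 1) − 52457·(row 2) gives 101709992·m = 396147·59724 − 52457·449192 = 96218684, so m = 24054671/25427498.
Then b = (449192 − 52457·(24054671/25427498))/396147 = 25647027/25427498.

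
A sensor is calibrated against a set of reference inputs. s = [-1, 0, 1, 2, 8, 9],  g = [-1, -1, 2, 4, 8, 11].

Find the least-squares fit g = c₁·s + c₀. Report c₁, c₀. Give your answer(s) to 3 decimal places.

AᵀA·[c₁, c₀]ᵀ = Aᵀg reads: 151·c₁ + 19·c₀ = 174;  19·c₁ + 6·c₀ = 23.
Determinant 151·6 − 19² = 545.
c₁ = (174·6 − 19·23)/545 = 607/545; c₀ = (151·23 − 19·174)/545 = 167/545.

c₁ = 1.114, c₀ = 0.306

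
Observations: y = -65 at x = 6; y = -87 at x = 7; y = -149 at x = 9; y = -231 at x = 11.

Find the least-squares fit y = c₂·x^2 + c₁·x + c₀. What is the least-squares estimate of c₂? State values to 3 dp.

The normal equations are: 24899·c₂ + 2619·c₁ + 287·c₀ = -46623;  2619·c₂ + 287·c₁ + 33·c₀ = -4881;  287·c₂ + 33·c₁ + 4·c₀ = -532.
Row-reducing yields c₂ = -526/199, c₁ = 2322/199, c₀ = -7883/199.

c₂ = -2.643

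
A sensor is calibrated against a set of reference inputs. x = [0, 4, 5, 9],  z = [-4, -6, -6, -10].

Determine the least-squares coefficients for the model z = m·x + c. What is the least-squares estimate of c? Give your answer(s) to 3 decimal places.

Sums needed: Σx·x = 122, Σx = 18, Σ1 = 4.
Right-hand side: Σx·z = -144, Σz = -26.
AᵀA·[m, c]ᵀ = Aᵀz becomes [[122, 18]; [18, 4]]·[m, c]ᵀ = [-144, -26]ᵀ.
Δ = 122·4 − 18² = 164.
m = ((-144)·4 − 18·(-26))/164 = -27/41; c = (122·(-26) − 18·(-144))/164 = -145/41.

c = -3.537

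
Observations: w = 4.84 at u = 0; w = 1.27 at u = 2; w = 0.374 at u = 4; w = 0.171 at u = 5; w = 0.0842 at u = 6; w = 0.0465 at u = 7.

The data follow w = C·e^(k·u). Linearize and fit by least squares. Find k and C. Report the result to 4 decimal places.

Taking logs, ln w = k·u + ln C, so regress ln w on u.
Σu = 24.0000, Σ(u)² = 130.0000, Σln w = -6.4765, Σu·ln w = -48.6119.
Equations: 130.0000·k + 24.0000·ln C = -48.6119;  24.0000·k + 6·ln C = -6.4765.
Slope k = (n·Σu·ln w − Σu·Σln w)/(n·Σ(u)² − (Σu)²) = (6·-48.6119 − 24.0000·-6.4765)/204.0000 = -0.66782; ln C = (Σln w − k·Σu)/n = 1.59185, so C = exp(1.59185) = 4.91284.

k = -0.6678, C = 4.9128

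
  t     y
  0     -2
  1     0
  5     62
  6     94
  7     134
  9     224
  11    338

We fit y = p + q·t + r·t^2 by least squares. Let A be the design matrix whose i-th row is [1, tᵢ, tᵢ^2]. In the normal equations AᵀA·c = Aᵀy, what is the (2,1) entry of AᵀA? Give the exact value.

39

Row 2 ↔ basis t, column 1 ↔ basis 1, so (AᵀA)_{2,1} = Σᵢ t = (0)·(1) + (1)·(1) + (5)·(1) + (6)·(1) + (7)·(1) + (9)·(1) + (11)·(1) = 39.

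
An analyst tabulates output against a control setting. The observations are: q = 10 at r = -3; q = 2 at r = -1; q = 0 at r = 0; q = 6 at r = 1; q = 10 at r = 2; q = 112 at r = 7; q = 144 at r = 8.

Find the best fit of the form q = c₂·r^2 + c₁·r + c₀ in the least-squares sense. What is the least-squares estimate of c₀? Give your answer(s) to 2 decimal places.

c₀ = 0.21

Compute the Gram sums: Σr^2·r^2 = 6596, Σr^2·r = 836, Σr^2 = 128, Σr·r = 128, Σr = 14, Σ1 = 7.
Right-hand side: Σr^2·q = 14842, Σr·q = 1930, Σq = 284.
Normal equations: [[6596, 836, 128]; [836, 128, 14]; [128, 14, 7]]·[c₂, c₁, c₀]ᵀ = [14842, 1930, 284]ᵀ.
Solving the 3×3 system (Gaussian elimination) gives c₂ = 2551/1300, c₁ = 14551/6500, c₀ = 53/250.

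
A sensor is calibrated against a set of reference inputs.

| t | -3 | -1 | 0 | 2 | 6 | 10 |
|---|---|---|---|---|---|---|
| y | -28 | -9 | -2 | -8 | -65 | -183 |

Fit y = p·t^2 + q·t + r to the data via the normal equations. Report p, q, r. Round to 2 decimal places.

p = -1.99, q = 1.94, r = -3.99

Sums needed: Σt^2·t^2 = 11394, Σt^2·t = 1196, Σt^2 = 150, Σt·t = 150, Σt = 14, Σ1 = 6.
For Xᵀy: Σt^2·y = -20933, Σt·y = -2143, Σy = -295.
XᵀX·[p, q, r]ᵀ = Xᵀy becomes [[11394, 1196, 150]; [1196, 150, 14]; [150, 14, 6]]·[p, q, r]ᵀ = [-20933, -2143, -295]ᵀ.
Solving the 3×3 system (Gaussian elimination) gives p = -270118/135885, q = 87649/45295, r = -1083211/271770.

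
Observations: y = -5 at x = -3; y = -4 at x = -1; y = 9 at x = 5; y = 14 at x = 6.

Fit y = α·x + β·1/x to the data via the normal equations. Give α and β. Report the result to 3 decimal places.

With design matrix M, MᵀM = [[71, 4]; [4, 1061/900]] and Mᵀy = [148, 49/5]ᵀ.
Δ = 71·(1061/900) − 4² = 60931/900.
α = (148·(1061/900) − 4·(49/5))/(60931/900) = 121748/60931; β = (71·(49/5) − 4·148)/(60931/900) = 93420/60931.

α = 1.998, β = 1.533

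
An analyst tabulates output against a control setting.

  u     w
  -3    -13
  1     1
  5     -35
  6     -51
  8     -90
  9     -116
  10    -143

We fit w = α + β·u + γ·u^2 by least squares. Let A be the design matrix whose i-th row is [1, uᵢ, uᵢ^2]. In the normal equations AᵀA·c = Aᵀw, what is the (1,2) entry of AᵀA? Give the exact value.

Row 1 ↔ basis 1, column 2 ↔ basis u, so (AᵀA)_{1,2} = Σᵢ u = (1)·(-3) + (1)·(1) + (1)·(5) + (1)·(6) + (1)·(8) + (1)·(9) + (1)·(10) = 36.

36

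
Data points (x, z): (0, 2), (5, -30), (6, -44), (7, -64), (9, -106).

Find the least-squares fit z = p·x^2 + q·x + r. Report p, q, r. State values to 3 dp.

p = -1.404, q = 0.588, r = 2.059

The normal equations are: 10883·p + 1413·q + 191·r = -14056;  1413·p + 191·q + 27·r = -1816;  191·p + 27·q + 5·r = -242.
(Σx^2·x^2 = 10883, Σx^2·x = 1413, Σx^2 = 191, Σx·x = 191, Σx = 27, Σ1 = 5, Σx^2·z = -14056, Σx·z = -1816, Σz = -242.)
Inverting the 3×3 Gram matrix, [p, q, r]ᵀ = [-28967/20631, 4045/6877, 42470/20631]ᵀ.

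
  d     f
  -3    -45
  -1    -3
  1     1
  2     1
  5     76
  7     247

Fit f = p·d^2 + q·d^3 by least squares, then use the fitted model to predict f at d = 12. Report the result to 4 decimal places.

With design matrix M, MᵀM = [[3125, 19721]; [19721, 134069]] and Mᵀf = [13600, 95448]ᵀ.
Eliminating q: 134069·(row 1) − 19721·(row 2) gives 30047784·p = 134069·13600 − 19721·95448 = -58991608, so p = -2939/1497.
Then q = (95448 − 19721·(-2939/1497))/134069 = 19475/19461.
At d = 12: f̂ = (-2939/1497)·(144) + (19475/19461)·(1728) = 9383664/6487.

f̂ = 1446.5337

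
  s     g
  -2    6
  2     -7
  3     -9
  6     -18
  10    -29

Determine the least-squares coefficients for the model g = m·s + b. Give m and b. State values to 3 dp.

From the data, Σs·s = 153, Σs = 19, Σ1 = 5.
For Xᵀg: Σs·g = -451, Σg = -57.
So XᵀX·[m, b]ᵀ = Xᵀg: [[153, 19]; [19, 5]]·[m, b]ᵀ = [-451, -57]ᵀ.
Eliminating b: 5·(row 1) − 19·(row 2) gives 404·m = 5·(-451) − 19·(-57) = -1172, so m = -293/101.
Then b = ((-57) − 19·(-293/101))/5 = -38/101.

m = -2.901, b = -0.376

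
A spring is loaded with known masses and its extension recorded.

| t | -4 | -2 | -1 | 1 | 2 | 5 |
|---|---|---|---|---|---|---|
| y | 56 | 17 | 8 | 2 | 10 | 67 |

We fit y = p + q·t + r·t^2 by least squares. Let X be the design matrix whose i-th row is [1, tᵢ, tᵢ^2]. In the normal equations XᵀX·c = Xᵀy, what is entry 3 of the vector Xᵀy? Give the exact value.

2689

Entry 3 ↔ basis t^2, so (Xᵀy)_{3} = Σᵢ (t^2)·yᵢ = (16)·(56) + (4)·(17) + (1)·(8) + (1)·(2) + (4)·(10) + (25)·(67) = 2689.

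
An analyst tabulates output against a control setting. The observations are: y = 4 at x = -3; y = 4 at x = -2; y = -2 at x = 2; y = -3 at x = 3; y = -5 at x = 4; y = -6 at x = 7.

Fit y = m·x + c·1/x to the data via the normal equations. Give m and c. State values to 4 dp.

m = -0.8545, c = -2.8734

Setting ∂/∂m … = 0 gives: 91·m + 6·c = -95;  6·m + (5681/7056)·c = -625/84.
det = 91·(5681/7056) − 6² = 37565/1008.
m = ((-95)·(5681/7056) − 6·(-625/84))/(37565/1008) = -44939/52591; c = (91·(-625/84) − 6·(-95))/(37565/1008) = -21588/7513.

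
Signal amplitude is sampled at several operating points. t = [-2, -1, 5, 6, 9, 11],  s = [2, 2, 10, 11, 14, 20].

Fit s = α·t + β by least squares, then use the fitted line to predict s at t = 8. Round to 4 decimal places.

Setting ∂/∂α … = 0 gives: 268·α + 28·β = 456;  28·α + 6·β = 59.
Eliminating β: 6·(row 1) − 28·(row 2) gives 824·α = 6·456 − 28·59 = 1084, so α = 271/206.
Then β = (59 − 28·(271/206))/6 = 761/206.
At t = 8: ŝ = (271/206)·(8) + (761/206)·(1) = 2929/206.

ŝ = 14.2184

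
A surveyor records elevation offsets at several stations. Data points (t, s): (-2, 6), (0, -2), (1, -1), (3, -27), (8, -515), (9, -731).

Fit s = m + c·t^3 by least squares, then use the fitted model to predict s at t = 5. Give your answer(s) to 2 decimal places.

ŝ = -126.33

The normal equations are: 6·m + 1261·c = -1270;  1261·m + 794379·c = -797357.
det = 6·794379 − 1261² = 3176153.
m = ((-1270)·794379 − 1261·(-797357))/3176153 = -3394153/3176153; c = (6·(-797357) − 1261·(-1270))/3176153 = -3182672/3176153.
At t = 5: ŝ = (-3394153/3176153)·(1) + (-3182672/3176153)·(125) = -401228153/3176153.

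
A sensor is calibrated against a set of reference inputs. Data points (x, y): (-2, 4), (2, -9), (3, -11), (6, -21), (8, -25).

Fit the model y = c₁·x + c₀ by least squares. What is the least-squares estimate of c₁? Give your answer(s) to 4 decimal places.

c₁ = -2.9426

Entries of MᵀM: Σx·x = 117, Σx = 17, Σ1 = 5.
And Σx·y = -385, Σy = -62.
So MᵀM·[c₁, c₀]ᵀ = Mᵀy: [[117, 17]; [17, 5]]·[c₁, c₀]ᵀ = [-385, -62]ᵀ.
Eliminating c₀: 5·(row 1) − 17·(row 2) gives 296·c₁ = 5·(-385) − 17·(-62) = -871, so c₁ = -871/296.
Then c₀ = ((-62) − 17·(-871/296))/5 = -709/296.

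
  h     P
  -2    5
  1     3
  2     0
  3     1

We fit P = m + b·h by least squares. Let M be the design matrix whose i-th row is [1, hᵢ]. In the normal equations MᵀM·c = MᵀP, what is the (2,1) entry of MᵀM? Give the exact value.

4

Row 2 ↔ basis h, column 1 ↔ basis 1, so (MᵀM)_{2,1} = Σᵢ h = (-2)·(1) + (1)·(1) + (2)·(1) + (3)·(1) = 4.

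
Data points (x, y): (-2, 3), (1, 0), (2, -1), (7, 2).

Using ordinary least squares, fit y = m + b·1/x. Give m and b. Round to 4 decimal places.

m = 1.6838, b = -2.3932

Entries of MᵀM: Σ1 = 4, Σ1/x = 8/7, Σ1/x·1/x = 149/98.
Moment sums: Σy = 4, Σ1/x·y = -12/7.
Normal equations: [[4, 8/7]; [8/7, 149/98]]·[m, b]ᵀ = [4, -12/7]ᵀ.
det = 4·(149/98) − (8/7)² = 234/49.
m = (4·(149/98) − (8/7)·(-12/7))/(234/49) = 197/117; b = (4·(-12/7) − (8/7)·4)/(234/49) = -280/117.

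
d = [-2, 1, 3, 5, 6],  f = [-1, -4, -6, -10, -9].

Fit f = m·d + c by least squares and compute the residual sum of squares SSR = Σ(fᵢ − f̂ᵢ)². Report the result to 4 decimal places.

SSR = 2.6408

From the data, Σd·d = 75, Σd = 13, Σ1 = 5.
Right-hand side: Σd·f = -124, Σf = -30.
Normal equations: [[75, 13]; [13, 5]]·[m, c]ᵀ = [-124, -30]ᵀ.
Eliminating c: 5·(row 1) − 13·(row 2) gives 206·m = 5·(-124) − 13·(-30) = -230, so m = -115/103.
Then c = ((-30) − 13·(-115/103))/5 = -319/103.
Residuals: -14/103, 22/103, 46/103, -136/103, 82/103; SSR = 272/103.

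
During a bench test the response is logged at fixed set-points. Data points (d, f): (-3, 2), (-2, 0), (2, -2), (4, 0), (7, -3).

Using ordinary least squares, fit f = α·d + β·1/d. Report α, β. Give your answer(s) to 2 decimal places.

α = -0.35, β = -0.53

The normal system XᵀX·[α, β]ᵀ = Xᵀf is [[82, 5]; [5, 4897/7056]]·[α, β]ᵀ = [-31, -44/21]ᵀ.
Determinant 82·(4897/7056) − 5² = 112577/3528.
α = ((-31)·(4897/7056) − 5·(-44/21))/(112577/3528) = -77887/225154; β = (82·(-44/21) − 5·(-31))/(112577/3528) = -59304/112577.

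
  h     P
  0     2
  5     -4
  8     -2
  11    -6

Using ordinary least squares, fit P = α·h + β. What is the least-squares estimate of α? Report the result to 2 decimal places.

α = -0.64

MᵀM·[α, β]ᵀ = MᵀP reads: 210·α + 24·β = -102;  24·α + 4·β = -10.
(Σh·h = 210, Σh = 24, Σ1 = 4, Σh·P = -102, ΣP = -10.)
Eliminating β: 4·(row 1) − 24·(row 2) gives 264·α = 4·(-102) − 24·(-10) = -168, so α = -7/11.
Then β = ((-10) − 24·(-7/11))/4 = 29/22.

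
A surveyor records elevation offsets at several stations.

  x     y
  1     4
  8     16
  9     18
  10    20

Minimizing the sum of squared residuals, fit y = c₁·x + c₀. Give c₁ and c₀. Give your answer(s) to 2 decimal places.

MᵀM·[c₁, c₀]ᵀ = Mᵀy reads: 246·c₁ + 28·c₀ = 494;  28·c₁ + 4·c₀ = 58.
(Σx·x = 246, Σx = 28, Σ1 = 4, Σx·y = 494, Σy = 58.)
Eliminating c₀: 4·(row 1) − 28·(row 2) gives 200·c₁ = 4·494 − 28·58 = 352, so c₁ = 44/25.
Then c₀ = (58 − 28·(44/25))/4 = 109/50.

c₁ = 1.76, c₀ = 2.18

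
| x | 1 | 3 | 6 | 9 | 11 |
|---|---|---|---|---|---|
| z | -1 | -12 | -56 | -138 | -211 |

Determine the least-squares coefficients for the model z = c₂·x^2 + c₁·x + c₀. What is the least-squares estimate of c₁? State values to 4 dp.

Setting ∂/∂c₂ … = 0 gives: 22580·c₂ + 2304·c₁ + 248·c₀ = -38834;  2304·c₂ + 248·c₁ + 30·c₀ = -3936;  248·c₂ + 30·c₁ + 5·c₀ = -418.
Row-reducing yields c₂ = -2413/1218, c₁ = 563/203, c₀ = -172/87.

c₁ = 2.7734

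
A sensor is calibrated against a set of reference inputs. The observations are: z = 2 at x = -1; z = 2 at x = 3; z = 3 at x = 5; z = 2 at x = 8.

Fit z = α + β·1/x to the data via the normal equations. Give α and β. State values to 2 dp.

α = 2.27, β = 0.25

With design matrix A, AᵀA = [[4, -41/120]; [-41/120, 16801/14400]] and Aᵀz = [9, -29/60]ᵀ.
Determinant 4·(16801/14400) − (-41/120)² = 21841/4800.
α = (9·(16801/14400) − (-41/120)·(-29/60))/(21841/4800) = 148831/65523; β = (4·(-29/60) − (-41/120)·9)/(21841/4800) = 5480/21841.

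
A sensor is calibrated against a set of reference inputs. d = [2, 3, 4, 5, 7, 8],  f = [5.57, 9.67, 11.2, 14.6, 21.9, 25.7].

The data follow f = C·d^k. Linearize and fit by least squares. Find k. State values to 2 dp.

Linearized form: ln f = k·ln d + ln C. From the 6 transformed points,
Σln d = 8.8128, Σ(ln d)² = 14.3101, Σln f = 15.4163, Σln d·ln f = 24.1042.
Equations: 14.3101·k + 8.8128·ln C = 24.1042;  8.8128·k + 6·ln C = 15.4163.
Slope k = (n·Σln d·ln f − Σln d·Σln f)/(n·Σ(ln d)² − (Σln d)²) = (6·24.1042 − 8.8128·15.4163)/8.1947 = 1.06941; ln C = (Σln f − k·Σln d)/n = 0.99863.

k = 1.07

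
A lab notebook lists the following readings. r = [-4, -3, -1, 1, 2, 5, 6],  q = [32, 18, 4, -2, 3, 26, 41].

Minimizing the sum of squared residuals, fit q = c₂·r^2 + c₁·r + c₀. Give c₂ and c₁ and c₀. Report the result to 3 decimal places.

MᵀM·[c₂, c₁, c₀]ᵀ = Mᵀq reads: 2276·c₂ + 258·c₁ + 92·c₀ = 2814;  258·c₂ + 92·c₁ + 6·c₀ = 194;  92·c₂ + 6·c₁ + 7·c₀ = 122.
Inverting the 3×3 Gram matrix, [c₂, c₁, c₀]ᵀ = [8209/5579, -212551/106001, -2896/15143]ᵀ.

c₂ = 1.471, c₁ = -2.005, c₀ = -0.191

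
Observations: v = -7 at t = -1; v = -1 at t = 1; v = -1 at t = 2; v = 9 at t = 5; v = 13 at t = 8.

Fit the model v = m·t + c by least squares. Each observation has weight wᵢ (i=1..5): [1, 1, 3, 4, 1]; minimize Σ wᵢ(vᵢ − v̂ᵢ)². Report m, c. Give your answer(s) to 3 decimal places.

Entries of MᵀWM: Σwᵢ·t·t = 178, Σwᵢ·t = 34, Σwᵢ·1 = 10.
For MᵀWv: Σwᵢ·t·v = 284, Σwᵢ·v = 38.
Normal equations: [[178, 34]; [34, 10]]·[m, c]ᵀ = [284, 38]ᵀ.
Eliminating c: 10·(row 1) − 34·(row 2) gives 624·m = 10·284 − 34·38 = 1548, so m = 129/52.
Then c = (38 − 34·(129/52))/10 = -241/52.

m = 2.481, c = -4.635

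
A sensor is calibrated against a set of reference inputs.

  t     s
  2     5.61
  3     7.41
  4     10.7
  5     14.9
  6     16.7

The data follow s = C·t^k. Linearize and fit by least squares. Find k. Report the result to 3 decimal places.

k = 1.051

Let Y = ln s. Fitting Y = k·ln t + ln C by least squares:
AᵀA = [[9.4099, 6.5793]; [6.5793, 5]], rhs = [16.0738, 11.6144]ᵀ  (here Σln t = 6.5793, Σ(ln t)² = 9.4099, Σln s = 11.6144, Σln t·ln s = 16.0738).
Solving (det = 3.7630): k = 1.05098, ln C = 0.93995.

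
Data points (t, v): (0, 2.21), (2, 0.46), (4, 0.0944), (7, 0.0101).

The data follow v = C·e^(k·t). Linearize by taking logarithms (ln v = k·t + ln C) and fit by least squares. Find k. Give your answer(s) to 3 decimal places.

k = -0.770

With ln vᵢ as the transformed response and tᵢ as the regressor:
Σt = 13.0000, Σ(t)² = 69.0000, Σln v = -6.9390, Σt·ln v = -43.1605.
Equations: 69.0000·k + 13.0000·ln C = -43.1605;  13.0000·k + 4·ln C = -6.9390.
Δ = 69.0000·4 − (13.0000)² = 107.0000; k = (-43.1605·4 − 13.0000·-6.9390)/107.0000 = -0.77042, ln C = (69.0000·-6.9390 − 13.0000·-43.1605)/107.0000 = 0.76913.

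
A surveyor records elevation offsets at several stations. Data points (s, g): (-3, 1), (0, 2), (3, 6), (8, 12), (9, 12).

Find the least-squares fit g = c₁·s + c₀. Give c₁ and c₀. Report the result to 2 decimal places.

c₁ = 1.02, c₀ = 3.15

Forming AᵀA = [[163, 17]; [17, 5]] and Aᵀg = [219, 33]ᵀ gives AᵀA·[c₁, c₀]ᵀ = Aᵀg.
Eliminating c₀: 5·(row 1) − 17·(row 2) gives 526·c₁ = 5·219 − 17·33 = 534, so c₁ = 267/263.
Then c₀ = (33 − 17·(267/263))/5 = 828/263.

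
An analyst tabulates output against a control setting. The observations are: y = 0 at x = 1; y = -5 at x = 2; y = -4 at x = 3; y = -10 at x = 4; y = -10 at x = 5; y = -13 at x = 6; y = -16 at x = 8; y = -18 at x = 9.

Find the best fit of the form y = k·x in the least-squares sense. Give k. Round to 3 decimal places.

Compute the Gram sums: Σx·x = 236.
Right-hand side: Σx·y = -480.
Normal equations: [[236]]·[k]ᵀ = [-480]ᵀ.
Hence k = -480 / 236 ≈ -2.0339.

k = -2.034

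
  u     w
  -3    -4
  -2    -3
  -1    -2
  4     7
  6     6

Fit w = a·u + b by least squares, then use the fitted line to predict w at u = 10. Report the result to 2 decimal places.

Compute the Gram sums: Σu·u = 66, Σu = 4, Σ1 = 5.
Moment sums: Σu·w = 84, Σw = 4.
MᵀM·[a, b]ᵀ = Mᵀw becomes [[66, 4]; [4, 5]]·[a, b]ᵀ = [84, 4]ᵀ.
Δ = 66·5 − 4² = 314.
a = (84·5 − 4·4)/314 = 202/157; b = (66·4 − 4·84)/314 = -36/157.
At u = 10: ŵ = (202/157)·(10) + (-36/157)·(1) = 1984/157.

ŵ = 12.64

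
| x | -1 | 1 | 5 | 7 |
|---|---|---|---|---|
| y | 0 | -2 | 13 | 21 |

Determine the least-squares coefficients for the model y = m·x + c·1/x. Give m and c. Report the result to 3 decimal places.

Normal-equation sums: Σx·x = 76, Σx·1/x = 4, Σ1/x·1/x = 2524/1225.
For Mᵀy: Σx·y = 210, Σ1/x·y = 18/5.
MᵀM·[m, c]ᵀ = Mᵀy becomes [[76, 4]; [4, 2524/1225]]·[m, c]ᵀ = [210, 18/5]ᵀ.
Determinant 76·(2524/1225) − 4² = 172224/1225.
m = (210·(2524/1225) − 4·(18/5))/(172224/1225) = 10675/3588; c = (76·(18/5) − 4·210)/(172224/1225) = -14455/3588.

m = 2.975, c = -4.029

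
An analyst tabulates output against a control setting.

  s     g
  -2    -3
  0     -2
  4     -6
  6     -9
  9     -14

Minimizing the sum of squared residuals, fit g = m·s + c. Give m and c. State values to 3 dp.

XᵀX·[m, c]ᵀ = Xᵀg reads: 137·m + 17·c = -198;  17·m + 5·c = -34.
det = 137·5 − 17² = 396.
m = ((-198)·5 − 17·(-34))/396 = -103/99; c = (137·(-34) − 17·(-198))/396 = -323/99.

m = -1.040, c = -3.263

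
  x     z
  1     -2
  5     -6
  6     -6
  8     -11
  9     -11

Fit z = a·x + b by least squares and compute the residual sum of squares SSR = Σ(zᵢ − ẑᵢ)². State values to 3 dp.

SSR = 3.789

Sums needed: Σx·x = 207, Σx = 29, Σ1 = 5.
For Mᵀz: Σx·z = -255, Σz = -36.
MᵀM·[a, b]ᵀ = Mᵀz becomes [[207, 29]; [29, 5]]·[a, b]ᵀ = [-255, -36]ᵀ.
det = 207·5 − 29² = 194.
a = ((-255)·5 − 29·(-36))/194 = -231/194; b = (207·(-36) − 29·(-255))/194 = -57/194.
Residuals: -50/97, 24/97, 279/194, -229/194, 1/97; SSR = 735/194.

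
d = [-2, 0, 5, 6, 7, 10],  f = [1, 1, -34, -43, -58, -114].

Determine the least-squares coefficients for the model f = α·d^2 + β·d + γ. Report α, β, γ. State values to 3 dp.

α = -0.967, β = -1.794, γ = 1.093

The normal system MᵀM·[α, β, γ]ᵀ = Mᵀf is [[14338, 1676, 214]; [1676, 214, 26]; [214, 26, 6]]·[α, β, γ]ᵀ = [-16636, -1976, -247]ᵀ.
Solving the 3×3 system (Gaussian elimination) gives α = -57513/59486, β = -106741/59486, γ = 65001/59486.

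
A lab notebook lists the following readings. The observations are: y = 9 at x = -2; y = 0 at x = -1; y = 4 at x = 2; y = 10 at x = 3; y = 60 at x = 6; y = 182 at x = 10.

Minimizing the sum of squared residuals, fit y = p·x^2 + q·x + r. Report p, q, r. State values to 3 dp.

Compute the Gram sums: Σx^2·x^2 = 11410, Σx^2·x = 1242, Σx^2 = 154, Σx·x = 154, Σx = 18, Σ1 = 6.
Moment sums: Σx^2·y = 20502, Σx·y = 2200, Σy = 265.
Normal equations: [[11410, 1242, 154]; [1242, 154, 18]; [154, 18, 6]]·[p, q, r]ᵀ = [20502, 2200, 265]ᵀ.
Row-reducing yields p = 1028/515, q = -15653/10300, r = -25831/10300.

p = 1.996, q = -1.520, r = -2.508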